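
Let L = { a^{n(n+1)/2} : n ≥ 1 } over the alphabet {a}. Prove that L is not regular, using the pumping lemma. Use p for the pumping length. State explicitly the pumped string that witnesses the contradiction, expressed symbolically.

Assume L is regular; let p be its pumping constant.
Take w = a^{p(p+1)/2} ∈ L with |w| = p(p+1)/2 ≥ p.
The pumping lemma gives a decomposition w = xyz where |xy| ≤ p and y is nonempty.
Then y = a^k for some k with 1 ≤ k ≤ p.
Pump with i = 2: xy^2z = a^{p(p+1)/2+k}. Since 1 ≤ k ≤ p, p(p+1)/2 < p(p+1)/2+k ≤ p(p+1)/2+p < (p+1)(p+2)/2, so p(p+1)/2+k is strictly between consecutive triangular numbers. So xy^2z ∉ L.
This is a contradiction; hence L is not regular.

a^{p(p+1)/2+k}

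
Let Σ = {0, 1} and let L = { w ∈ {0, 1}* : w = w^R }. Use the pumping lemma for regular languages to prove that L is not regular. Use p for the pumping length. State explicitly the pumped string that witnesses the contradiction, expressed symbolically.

Suppose for contradiction that L is regular, and let p be the pumping length.
Take w = 0^p 1 0^p, a palindrome of length 2p+1 ≥ p.
The pumping lemma gives a decomposition w = xyz where |xy| ≤ p and |y| ≥ 1.
Because |xy| ≤ p and w begins with p copies of 0, we have y = 0^k with 1 ≤ k ≤ p.
Pump with i = 2: xy^2z = 0^{p+k} 1 0^p. Its reverse is 0^p 1 0^{p+k}, which differs from xy^2z since k ≥ 1. So xy^2z is not a palindrome and xy^2z ∉ L.
This contradicts the pumping lemma, so L is not regular.

0^{p+k} 1 0^p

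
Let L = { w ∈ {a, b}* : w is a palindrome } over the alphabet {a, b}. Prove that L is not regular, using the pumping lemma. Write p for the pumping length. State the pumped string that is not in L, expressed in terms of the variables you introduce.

a^{p+k} b a^p

Suppose for contradiction that L is regular, and let p be the pumping length.
Take w = a^p b a^p, a palindrome of length 2p+1 ≥ p.
By the pumping lemma, w = xyz with |xy| ≤ p and y is nonempty.
The first p characters of w are a's, so xy (and hence y) consists only of a's. Write y = a^k, 1 ≤ k ≤ p.
Pump with i = 2: xy^2z = a^{p+k} b a^p. Its reverse is a^p b a^{p+k}, which differs from xy^2z since k ≥ 1. So xy^2z is not a palindrome and xy^2z ∉ L.
This is a contradiction; hence L is not regular.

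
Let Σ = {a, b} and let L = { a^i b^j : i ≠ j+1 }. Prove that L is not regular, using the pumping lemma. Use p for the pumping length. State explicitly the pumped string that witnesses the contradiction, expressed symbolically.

a^{p+p!} b^{p+p!-1}

Assume L is regular; let p be its pumping constant.
Choose w = a^p b^{p+p!-1}. Since p ≠ (p+p!-1)+1 = p+p!, w ∈ L; and |w| ≥ p.
The pumping lemma gives a decomposition w = xyz where |xy| ≤ p and |y| > 0.
Because |xy| ≤ p and w begins with p copies of a, we have y = a^k with 1 ≤ k ≤ p.
Since 1 ≤ k ≤ p, k divides p!; set t = 1 + p!/k. Then xy^t z has p + (p!/k)·k = p + p! copies of a. Now the a-count is p+p! and (b-count)+1 = (p+p!-1)+1 = p+p!, so i ≠ j+1 fails. So xy^t z = a^{p+p!} b^{p+p!-1} ∉ L.
This contradicts the pumping lemma, so L is not regular.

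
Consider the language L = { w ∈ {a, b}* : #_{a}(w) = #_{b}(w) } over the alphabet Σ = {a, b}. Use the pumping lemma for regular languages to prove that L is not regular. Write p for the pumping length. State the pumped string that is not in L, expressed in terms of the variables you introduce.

a^{p+k} b^p

Toward a contradiction, assume L is regular with pumping length p.
Choose w = a^p b^p ∈ L with |w| = 2p ≥ p.
The pumping lemma gives a decomposition w = xyz where |xy| ≤ p and |y| ≥ 1.
Because |xy| ≤ p and w begins with p copies of a, we have y = a^k with 1 ≤ k ≤ p.
Pump with i = 2: xy^2z = a^{p+k} b^p has p+k occurrences of a but only p of b. Since k ≥ 1 the counts differ, so xy^2z ∉ L.
This is a contradiction; hence L is not regular.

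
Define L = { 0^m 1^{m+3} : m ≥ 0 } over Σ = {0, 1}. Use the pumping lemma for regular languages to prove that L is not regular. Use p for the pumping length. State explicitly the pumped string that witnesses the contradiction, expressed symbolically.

Assume L is regular; let p be its pumping constant.
Let w = 0^p 1^{p+3} ∈ L; note |w| = 2p+3 ≥ p.
By the pumping lemma, w = xyz with |xy| ≤ p and |y| ≥ 1.
Because |xy| ≤ p and w begins with p copies of 0, we have y = 0^k with 1 ≤ k ≤ p.
Pump with i = 2: xy^2z = 0^{p+k} 1^{p+3}. For this to lie in L we would need p+3 = (p+k)+3, which forces k = 0. But k ≥ 1, so xy^2z ∉ L.
Contradiction. Therefore L is not regular.

0^{p+k} 1^{p+3}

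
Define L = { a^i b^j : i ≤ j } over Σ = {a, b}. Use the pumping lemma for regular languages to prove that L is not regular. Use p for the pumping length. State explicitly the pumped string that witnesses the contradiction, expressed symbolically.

Assume L is regular; let p be its pumping constant.
Choose w = a^p b^p ∈ L, with |w| = 2p ≥ p.
By the pumping lemma, w = xyz with |xy| ≤ p and |y| ≥ 1.
Because |xy| ≤ p and w begins with p copies of a, we have y = a^k with 1 ≤ k ≤ p.
Consider xy^2z = a^{p+k} b^p. Since k ≥ 1, the a-count p+k exceeds the b-count p, so i ≤ j fails; thus xy^2z ∉ L.
This is a contradiction; hence L is not regular.

a^{p+k} b^p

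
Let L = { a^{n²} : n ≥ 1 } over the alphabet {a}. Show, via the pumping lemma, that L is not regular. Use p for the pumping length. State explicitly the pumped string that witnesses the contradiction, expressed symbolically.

a^{p²+k}

Toward a contradiction, assume L is regular with pumping length p.
Take w = a^{p²} ∈ L with |w| = p² ≥ p.
Write w = xyz as guaranteed by the lemma, with |xy| ≤ p and y is nonempty.
Then y = a^k for some k with 1 ≤ k ≤ p.
Pump with i = 2: xy^2z = a^{p²+k}. Since 1 ≤ k ≤ p, p² < p²+k ≤ p²+p < (p+1)², so p²+k lies strictly between consecutive squares and is not a perfect square. So xy^2z ∉ L.
This is a contradiction; hence L is not regular.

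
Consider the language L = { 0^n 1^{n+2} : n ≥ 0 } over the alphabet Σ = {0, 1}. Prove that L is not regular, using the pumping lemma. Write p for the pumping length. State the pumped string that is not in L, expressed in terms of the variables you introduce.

Assume L is regular; let p be its pumping constant.
Take w = 0^p 1^{p+2}. Then w ∈ L and |w| = 2p+2 ≥ p.
The pumping lemma gives a decomposition w = xyz where |xy| ≤ p and y is nonempty.
Since the first p symbols of w are all 0's and |xy| ≤ p, y lies entirely in the leading 0-block: y = 0^k for some k with 1 ≤ k ≤ p.
Pump with i = 2: xy^2z = 0^{p+k} 1^{p+2}. For this to lie in L we would need p+2 = (p+k)+2, which forces k = 0. But k ≥ 1, so xy^2z ∉ L.
This is a contradiction; hence L is not regular.

0^{p+k} 1^{p+2}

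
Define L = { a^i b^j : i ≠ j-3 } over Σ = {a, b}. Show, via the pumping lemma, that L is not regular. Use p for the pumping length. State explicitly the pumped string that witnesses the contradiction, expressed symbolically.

Assume L is regular. Let p be the pumping length given by the pumping lemma.
Choose w = a^p b^{p+p!+3}. Since p ≠ (p+p!+3)-3 = p+p!, w ∈ L; and |w| ≥ p.
Write w = xyz as guaranteed by the lemma, with |xy| ≤ p and |y| ≥ 1.
Because |xy| ≤ p and w begins with p copies of a, we have y = a^k with 1 ≤ k ≤ p.
Since 1 ≤ k ≤ p, k divides p!; set t = 1 + p!/k. Then xy^t z has p + (p!/k)·k = p + p! copies of a. Now the a-count is p+p! and (b-count)-3 = (p+p!+3)-3 = p+p!, so i ≠ j-3 fails. So xy^t z = a^{p+p!} b^{p+p!+3} ∉ L.
This is a contradiction; hence L is not regular.

a^{p+p!} b^{p+p!+3}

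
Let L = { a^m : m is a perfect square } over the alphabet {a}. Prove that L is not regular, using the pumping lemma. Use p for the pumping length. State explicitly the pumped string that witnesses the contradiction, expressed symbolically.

Assume L is regular; let p be its pumping constant.
Take w = a^{p²} ∈ L with |w| = p² ≥ p.
The pumping lemma gives a decomposition w = xyz where |xy| ≤ p and y is nonempty.
Then y = a^k for some k with 1 ≤ k ≤ p.
Pump with i = 2: xy^2z = a^{p²+k}. Since 1 ≤ k ≤ p, p² < p²+k ≤ p²+p < (p+1)², so p²+k lies strictly between consecutive squares and is not a perfect square. So xy^2z ∉ L.
Contradiction. Therefore L is not regular.

a^{p²+k}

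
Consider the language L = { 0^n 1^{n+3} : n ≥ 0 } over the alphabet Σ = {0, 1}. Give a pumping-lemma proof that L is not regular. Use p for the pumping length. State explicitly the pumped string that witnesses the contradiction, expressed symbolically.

0^{p+k} 1^{p+3}

Assume L is regular; let p be its pumping constant.
Choose w = 0^p 1^{p+3}, which is in L with |w| = 2p+3 ≥ p.
The pumping lemma gives a decomposition w = xyz where |xy| ≤ p and |y| > 0.
Because |xy| ≤ p and w begins with p copies of 0, we have y = 0^k with 1 ≤ k ≤ p.
Pump with i = 2: xy^2z = 0^{p+k} 1^{p+3}. For this to lie in L we would need p+3 = (p+k)+3, which forces k = 0. But k ≥ 1, so xy^2z ∉ L.
This contradicts the pumping lemma, so L is not regular.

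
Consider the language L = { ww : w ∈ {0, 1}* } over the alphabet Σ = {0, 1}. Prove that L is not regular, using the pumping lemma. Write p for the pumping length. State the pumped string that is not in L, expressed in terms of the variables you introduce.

0^{p+k} 1^p 0^p 1^p

Assume L is regular; let p be its pumping constant.
Take w = 0^p 1^p 0^p 1^p = uu where u = 0^p1^p; then w ∈ L and |w| = 4p ≥ p.
The pumping lemma gives a decomposition w = xyz where |xy| ≤ p and |y| ≥ 1.
Since the first p symbols of w are all 0's and |xy| ≤ p, y lies entirely in the leading 0-block: y = 0^k for some k with 1 ≤ k ≤ p.
Pump with i = 2: xy^2z = 0^{p+k} 1^p 0^p 1^p, of length 4p+k. Suppose this equals vv. The string starts with 0 and ends with 1, so v does too; thus the boundary between the two copies of v is a 1→0 transition. There is exactly one such transition, at position 2p+k, so |v| = 2p+k and |vv| = 4p+2k ≠ 4p+k since k ≥ 1. So xy^2z ∉ L.
Contradiction. Therefore L is not regular.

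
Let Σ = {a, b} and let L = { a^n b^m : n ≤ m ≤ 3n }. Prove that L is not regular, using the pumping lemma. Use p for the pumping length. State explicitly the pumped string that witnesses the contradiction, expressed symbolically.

a^{p+k} b^p

Assume L is regular; let p be its pumping constant.
Take w = a^p b^p ∈ L (since p ≤ p ≤ 3p), with |w| = 2p ≥ p.
By the pumping lemma, w = xyz with |xy| ≤ p and |y| ≥ 1.
Because |xy| ≤ p and w begins with p copies of a, we have y = a^k with 1 ≤ k ≤ p.
Pump with i = 2: xy^2z = a^{p+k} b^p. Now n = p+k > p = m, so the condition n ≤ m fails. Thus xy^2z ∉ L.
This is a contradiction; hence L is not regular.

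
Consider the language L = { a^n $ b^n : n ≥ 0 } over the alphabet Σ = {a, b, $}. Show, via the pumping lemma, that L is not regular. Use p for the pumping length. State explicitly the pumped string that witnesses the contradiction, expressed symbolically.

a^{p+k} $ b^p

Assume L is regular. Let p be the pumping length given by the pumping lemma.
Take w = a^p $ b^p ∈ L with |w| = 2p+1 ≥ p.
The pumping lemma gives a decomposition w = xyz where |xy| ≤ p and |y| ≥ 1.
The first p characters of w are a's, so xy (and hence y) consists only of a's. Write y = a^k, 1 ≤ k ≤ p.
Pump with i = 2: xy^2z = a^{p+k} $ b^p, which would require p+k = p. But k ≥ 1, so xy^2z ∉ L.
This is a contradiction; hence L is not regular.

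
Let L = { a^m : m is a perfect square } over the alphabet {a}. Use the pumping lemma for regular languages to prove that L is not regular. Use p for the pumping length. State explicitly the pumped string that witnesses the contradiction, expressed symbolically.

a^{p²+k}

Toward a contradiction, assume L is regular with pumping length p.
Take w = a^{p²} ∈ L with |w| = p² ≥ p.
The pumping lemma gives a decomposition w = xyz where |xy| ≤ p and |y| > 0.
Then y = a^k for some k with 1 ≤ k ≤ p.
Pump with i = 2: xy^2z = a^{p²+k}. Since 1 ≤ k ≤ p, p² < p²+k ≤ p²+p < (p+1)², so p²+k lies strictly between consecutive squares and is not a perfect square. So xy^2z ∉ L.
This is a contradiction; hence L is not regular.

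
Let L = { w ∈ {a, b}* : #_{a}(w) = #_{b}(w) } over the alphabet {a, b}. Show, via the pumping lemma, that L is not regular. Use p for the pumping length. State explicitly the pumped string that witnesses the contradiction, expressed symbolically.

a^{p+k} b^p

Assume L is regular; let p be its pumping constant.
Choose w = a^p b^p ∈ L with |w| = 2p ≥ p.
Write w = xyz as guaranteed by the lemma, with |xy| ≤ p and |y| ≥ 1.
Since the first p symbols of w are all a's and |xy| ≤ p, y lies entirely in the leading a-block: y = a^k for some k with 1 ≤ k ≤ p.
Pump with i = 2: xy^2z = a^{p+k} b^p has p+k occurrences of a but only p of b. Since k ≥ 1 the counts differ, so xy^2z ∉ L.
This contradicts the pumping lemma, so L is not regular.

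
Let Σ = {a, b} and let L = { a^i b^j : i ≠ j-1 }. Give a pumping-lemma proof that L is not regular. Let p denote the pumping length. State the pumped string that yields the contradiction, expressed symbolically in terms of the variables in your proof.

Toward a contradiction, assume L is regular with pumping length p.
Choose w = a^p b^{p+p!+1}. Since p ≠ (p+p!+1)-1 = p+p!, w ∈ L; and |w| ≥ p.
The pumping lemma gives a decomposition w = xyz where |xy| ≤ p and |y| ≥ 1.
The first p characters of w are a's, so xy (and hence y) consists only of a's. Write y = a^k, 1 ≤ k ≤ p.
Since 1 ≤ k ≤ p, k divides p!; set t = 1 + p!/k. Then xy^t z has p + (p!/k)·k = p + p! copies of a. Now the a-count is p+p! and (b-count)-1 = (p+p!+1)-1 = p+p!, so i ≠ j-1 fails. So xy^t z = a^{p+p!} b^{p+p!+1} ∉ L.
This contradicts the pumping lemma, so L is not regular.

a^{p+p!} b^{p+p!+1}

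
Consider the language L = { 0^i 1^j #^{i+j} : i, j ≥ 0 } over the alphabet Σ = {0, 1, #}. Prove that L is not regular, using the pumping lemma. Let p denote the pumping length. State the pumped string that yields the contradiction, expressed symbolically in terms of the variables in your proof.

Assume L is regular. Let p be the pumping length given by the pumping lemma.
Take w = 0^p 1^p #^{2p} ∈ L (with i=j=p, i+j=2p), |w| = 4p ≥ p.
By the pumping lemma, w = xyz with |xy| ≤ p and |y| > 0.
Because |xy| ≤ p and w begins with p copies of 0, we have y = 0^k with 1 ≤ k ≤ p.
Consider xy^2z = 0^{p+k} 1^p #^{2p}. Now the 0- and 1-counts sum to 2p+k, but the #-count is 2p ≠ 2p+k. So xy^2z ∉ L.
This contradicts the pumping lemma, so L is not regular.

0^{p+k} 1^p #^{2p}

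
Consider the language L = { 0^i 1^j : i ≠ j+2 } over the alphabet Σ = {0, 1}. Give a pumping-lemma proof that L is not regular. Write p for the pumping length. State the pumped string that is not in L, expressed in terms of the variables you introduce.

Assume L is regular. Let p be the pumping length given by the pumping lemma.
Choose w = 0^p 1^{p+p!-2}. Since p ≠ (p+p!-2)+2 = p+p!, w ∈ L; and |w| ≥ p.
Write w = xyz as guaranteed by the lemma, with |xy| ≤ p and |y| ≥ 1.
Because |xy| ≤ p and w begins with p copies of 0, we have y = 0^k with 1 ≤ k ≤ p.
Since 1 ≤ k ≤ p, k divides p!; set t = 1 + p!/k. Then xy^t z has p + (p!/k)·k = p + p! copies of 0. Now the 0-count is p+p! and (1-count)+2 = (p+p!-2)+2 = p+p!, so i ≠ j+2 fails. So xy^t z = 0^{p+p!} 1^{p+p!-2} ∉ L.
Contradiction. Therefore L is not regular.

0^{p+p!} 1^{p+p!-2}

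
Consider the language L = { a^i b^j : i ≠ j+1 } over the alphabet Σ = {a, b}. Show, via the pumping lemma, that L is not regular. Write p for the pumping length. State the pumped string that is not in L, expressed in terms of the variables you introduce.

a^{p+p!} b^{p+p!-1}

Suppose for contradiction that L is regular, and let p be the pumping length.
Choose w = a^p b^{p+p!-1}. Since p ≠ (p+p!-1)+1 = p+p!, w ∈ L; and |w| ≥ p.
Write w = xyz as guaranteed by the lemma, with |xy| ≤ p and |y| ≥ 1.
The first p characters of w are a's, so xy (and hence y) consists only of a's. Write y = a^k, 1 ≤ k ≤ p.
Since 1 ≤ k ≤ p, k divides p!; set t = 1 + p!/k. Then xy^t z has p + (p!/k)·k = p + p! copies of a. Now the a-count is p+p! and (b-count)+1 = (p+p!-1)+1 = p+p!, so i ≠ j+1 fails. So xy^t z = a^{p+p!} b^{p+p!-1} ∉ L.
Contradiction. Therefore L is not regular.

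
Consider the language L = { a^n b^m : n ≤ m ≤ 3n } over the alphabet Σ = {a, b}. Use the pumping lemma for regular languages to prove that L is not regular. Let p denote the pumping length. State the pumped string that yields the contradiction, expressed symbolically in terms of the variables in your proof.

a^{p+k} b^p

Suppose for contradiction that L is regular, and let p be the pumping length.
Take w = a^p b^p ∈ L (since p ≤ p ≤ 3p), with |w| = 2p ≥ p.
The pumping lemma gives a decomposition w = xyz where |xy| ≤ p and |y| ≥ 1.
Since the first p symbols of w are all a's and |xy| ≤ p, y lies entirely in the leading a-block: y = a^k for some k with 1 ≤ k ≤ p.
Pump with i = 2: xy^2z = a^{p+k} b^p. Now n = p+k > p = m, so the condition n ≤ m fails. Thus xy^2z ∉ L.
This is a contradiction; hence L is not regular.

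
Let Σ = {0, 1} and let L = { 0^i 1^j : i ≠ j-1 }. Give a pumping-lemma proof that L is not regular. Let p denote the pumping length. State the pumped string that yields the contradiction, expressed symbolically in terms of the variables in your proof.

Toward a contradiction, assume L is regular with pumping length p.
Choose w = 0^p 1^{p+p!+1}. Since p ≠ (p+p!+1)-1 = p+p!, w ∈ L; and |w| ≥ p.
The pumping lemma gives a decomposition w = xyz where |xy| ≤ p and |y| > 0.
The first p characters of w are 0's, so xy (and hence y) consists only of 0's. Write y = 0^k, 1 ≤ k ≤ p.
Since 1 ≤ k ≤ p, k divides p!; set t = 1 + p!/k. Then xy^t z has p + (p!/k)·k = p + p! copies of 0. Now the 0-count is p+p! and (1-count)-1 = (p+p!+1)-1 = p+p!, so i ≠ j-1 fails. So xy^t z = 0^{p+p!} 1^{p+p!+1} ∉ L.
This is a contradiction; hence L is not regular.

0^{p+p!} 1^{p+p!+1}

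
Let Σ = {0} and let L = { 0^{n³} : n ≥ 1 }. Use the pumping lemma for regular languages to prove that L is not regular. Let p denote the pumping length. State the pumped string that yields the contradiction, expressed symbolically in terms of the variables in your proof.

0^{p³+k}

Assume L is regular. Let p be the pumping length given by the pumping lemma.
Take w = 0^{p³} ∈ L with |w| = p³ ≥ p.
By the pumping lemma, w = xyz with |xy| ≤ p and |y| > 0.
Then y = 0^k for some k with 1 ≤ k ≤ p.
Pump with i = 2: xy^2z = 0^{p³+k}. Since 1 ≤ k ≤ p, p³ < p³+k ≤ p³+p < p³+3p²+3p+1 = (p+1)³, so p³+k is not a perfect cube. So xy^2z ∉ L.
This contradicts the pumping lemma, so L is not regular.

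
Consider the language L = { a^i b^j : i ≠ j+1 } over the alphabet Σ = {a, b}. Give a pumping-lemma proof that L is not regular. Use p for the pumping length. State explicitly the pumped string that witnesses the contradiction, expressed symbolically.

Toward a contradiction, assume L is regular with pumping length p.
Choose w = a^p b^{p+p!-1}. Since p ≠ (p+p!-1)+1 = p+p!, w ∈ L; and |w| ≥ p.
Write w = xyz as guaranteed by the lemma, with |xy| ≤ p and |y| > 0.
Because |xy| ≤ p and w begins with p copies of a, we have y = a^k with 1 ≤ k ≤ p.
Since 1 ≤ k ≤ p, k divides p!; set t = 1 + p!/k. Then xy^t z has p + (p!/k)·k = p + p! copies of a. Now the a-count is p+p! and (b-count)+1 = (p+p!-1)+1 = p+p!, so i ≠ j+1 fails. So xy^t z = a^{p+p!} b^{p+p!-1} ∉ L.
Contradiction. Therefore L is not regular.

a^{p+p!} b^{p+p!-1}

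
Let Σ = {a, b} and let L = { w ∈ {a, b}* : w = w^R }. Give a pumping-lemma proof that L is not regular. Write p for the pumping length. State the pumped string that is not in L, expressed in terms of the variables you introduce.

Assume L is regular; let p be its pumping constant.
Take w = a^p b a^p, a palindrome of length 2p+1 ≥ p.
By the pumping lemma, w = xyz with |xy| ≤ p and |y| > 0.
Since the first p symbols of w are all a's and |xy| ≤ p, y lies entirely in the leading a-block: y = a^k for some k with 1 ≤ k ≤ p.
Pump with i = 2: xy^2z = a^{p+k} b a^p. Its reverse is a^p b a^{p+k}, which differs from xy^2z since k ≥ 1. So xy^2z is not a palindrome and xy^2z ∉ L.
This is a contradiction; hence L is not regular.

a^{p+k} b a^p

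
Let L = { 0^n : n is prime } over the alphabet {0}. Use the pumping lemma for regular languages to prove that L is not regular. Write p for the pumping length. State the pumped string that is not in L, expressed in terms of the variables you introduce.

Assume L is regular; let p be its pumping constant.
Let q be a prime with q ≥ p+2 (infinitely many primes exist), and take w = 0^q ∈ L with |w| = q ≥ p.
By the pumping lemma, w = xyz with |xy| ≤ p and y is nonempty.
Then y = 0^k for some k with 1 ≤ k ≤ p.
Since 1 ≤ k ≤ p, |xz| = q-k. Pump with i = q+1: |xy^{q+1}z| = (q-k)+(q+1)k = q+qk = q(1+k), which is composite (both factors ≥ 2). So xy^{q+1}z = 0^{q(1+k)} ∉ L.
Contradiction. Therefore L is not regular.

0^{q(1+k)}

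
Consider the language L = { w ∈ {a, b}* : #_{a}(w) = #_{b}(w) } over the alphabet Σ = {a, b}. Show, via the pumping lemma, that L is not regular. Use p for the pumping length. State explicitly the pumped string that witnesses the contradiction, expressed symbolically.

a^{p+k} b^p

Assume L is regular; let p be its pumping constant.
Choose w = a^p b^p ∈ L with |w| = 2p ≥ p.
Write w = xyz as guaranteed by the lemma, with |xy| ≤ p and |y| > 0.
Since the first p symbols of w are all a's and |xy| ≤ p, y lies entirely in the leading a-block: y = a^k for some k with 1 ≤ k ≤ p.
Pump with i = 2: xy^2z = a^{p+k} b^p has p+k occurrences of a but only p of b. Since k ≥ 1 the counts differ, so xy^2z ∉ L.
Contradiction. Therefore L is not regular.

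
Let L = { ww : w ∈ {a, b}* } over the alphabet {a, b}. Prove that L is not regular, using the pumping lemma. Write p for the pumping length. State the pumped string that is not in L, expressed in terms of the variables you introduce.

a^{p+k} b^p a^p b^p

Suppose for contradiction that L is regular, and let p be the pumping length.
Take w = a^p b^p a^p b^p = uu where u = a^pb^p; then w ∈ L and |w| = 4p ≥ p.
By the pumping lemma, w = xyz with |xy| ≤ p and |y| > 0.
The first p characters of w are a's, so xy (and hence y) consists only of a's. Write y = a^k, 1 ≤ k ≤ p.
Pump with i = 2: xy^2z = a^{p+k} b^p a^p b^p, of length 4p+k. Suppose this equals vv. The string starts with a and ends with b, so v does too; thus the boundary between the two copies of v is a b→a transition. There is exactly one such transition, at position 2p+k, so |v| = 2p+k and |vv| = 4p+2k ≠ 4p+k since k ≥ 1. So xy^2z ∉ L.
Contradiction. Therefore L is not regular.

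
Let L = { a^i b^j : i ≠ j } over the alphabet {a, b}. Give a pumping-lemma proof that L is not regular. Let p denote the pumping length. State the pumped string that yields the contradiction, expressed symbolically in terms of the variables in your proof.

a^{p+p!} b^{p+p!}

Assume L is regular; let p be its pumping constant.
Choose w = a^p b^{p+p!}. Since p ≠ p+p!, w ∈ L; and |w| ≥ p.
Write w = xyz as guaranteed by the lemma, with |xy| ≤ p and y is nonempty.
The first p characters of w are a's, so xy (and hence y) consists only of a's. Write y = a^k, 1 ≤ k ≤ p.
Since 1 ≤ k ≤ p, k divides p!; set t = 1 + p!/k. Then xy^t z has p + (p!/k)·k = p + p! copies of a. Now the a-count equals the b-count, so i ≠ j fails. So xy^t z = a^{p+p!} b^{p+p!} ∉ L.
This contradicts the pumping lemma, so L is not regular.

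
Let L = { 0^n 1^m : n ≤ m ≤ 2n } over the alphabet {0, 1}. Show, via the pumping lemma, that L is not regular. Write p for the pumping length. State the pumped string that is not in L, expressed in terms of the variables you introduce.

Assume L is regular; let p be its pumping constant.
Take w = 0^p 1^p ∈ L (since p ≤ p ≤ 2p), with |w| = 2p ≥ p.
By the pumping lemma, w = xyz with |xy| ≤ p and |y| ≥ 1.
Since the first p symbols of w are all 0's and |xy| ≤ p, y lies entirely in the leading 0-block: y = 0^k for some k with 1 ≤ k ≤ p.
Pump with i = 2: xy^2z = 0^{p+k} 1^p. Now n = p+k > p = m, so the condition n ≤ m fails. Thus xy^2z ∉ L.
Contradiction. Therefore L is not regular.

0^{p+k} 1^p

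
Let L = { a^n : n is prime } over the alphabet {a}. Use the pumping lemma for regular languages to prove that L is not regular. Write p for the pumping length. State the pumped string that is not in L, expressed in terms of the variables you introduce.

Assume L is regular. Let p be the pumping length given by the pumping lemma.
Let q be a prime with q ≥ p+2 (infinitely many primes exist), and take w = a^q ∈ L with |w| = q ≥ p.
The pumping lemma gives a decomposition w = xyz where |xy| ≤ p and |y| > 0.
Then y = a^k for some k with 1 ≤ k ≤ p.
Since 1 ≤ k ≤ p, |xz| = q-k. Pump with i = q+1: |xy^{q+1}z| = (q-k)+(q+1)k = q+qk = q(1+k), which is composite (both factors ≥ 2). So xy^{q+1}z = a^{q(1+k)} ∉ L.
This is a contradiction; hence L is not regular.

a^{q(1+k)}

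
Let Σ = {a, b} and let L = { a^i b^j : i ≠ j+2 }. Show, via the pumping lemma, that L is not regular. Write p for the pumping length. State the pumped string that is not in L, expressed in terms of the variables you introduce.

Assume L is regular; let p be its pumping constant.
Choose w = a^p b^{p+p!-2}. Since p ≠ (p+p!-2)+2 = p+p!, w ∈ L; and |w| ≥ p.
By the pumping lemma, w = xyz with |xy| ≤ p and |y| ≥ 1.
Because |xy| ≤ p and w begins with p copies of a, we have y = a^k with 1 ≤ k ≤ p.
Since 1 ≤ k ≤ p, k divides p!; set t = 1 + p!/k. Then xy^t z has p + (p!/k)·k = p + p! copies of a. Now the a-count is p+p! and (b-count)+2 = (p+p!-2)+2 = p+p!, so i ≠ j+2 fails. So xy^t z = a^{p+p!} b^{p+p!-2} ∉ L.
Contradiction. Therefore L is not regular.

a^{p+p!} b^{p+p!-2}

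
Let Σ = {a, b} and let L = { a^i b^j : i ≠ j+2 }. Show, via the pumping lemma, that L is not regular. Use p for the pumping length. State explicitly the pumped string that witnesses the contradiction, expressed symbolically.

a^{p+p!} b^{p+p!-2}

Assume L is regular; let p be its pumping constant.
Choose w = a^p b^{p+p!-2}. Since p ≠ (p+p!-2)+2 = p+p!, w ∈ L; and |w| ≥ p.
Write w = xyz as guaranteed by the lemma, with |xy| ≤ p and |y| > 0.
Because |xy| ≤ p and w begins with p copies of a, we have y = a^k with 1 ≤ k ≤ p.
Since 1 ≤ k ≤ p, k divides p!; set t = 1 + p!/k. Then xy^t z has p + (p!/k)·k = p + p! copies of a. Now the a-count is p+p! and (b-count)+2 = (p+p!-2)+2 = p+p!, so i ≠ j+2 fails. So xy^t z = a^{p+p!} b^{p+p!-2} ∉ L.
This is a contradiction; hence L is not regular.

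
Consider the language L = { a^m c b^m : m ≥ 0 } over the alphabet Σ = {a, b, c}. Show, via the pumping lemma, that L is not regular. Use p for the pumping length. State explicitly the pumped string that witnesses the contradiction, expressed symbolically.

Toward a contradiction, assume L is regular with pumping length p.
Take w = a^p c b^p ∈ L with |w| = 2p+1 ≥ p.
Write w = xyz as guaranteed by the lemma, with |xy| ≤ p and |y| > 0.
Because |xy| ≤ p and w begins with p copies of a, we have y = a^k with 1 ≤ k ≤ p.
Pump with i = 2: xy^2z = a^{p+k} c b^p, which would require p+k = p. But k ≥ 1, so xy^2z ∉ L.
Contradiction. Therefore L is not regular.

a^{p+k} c b^p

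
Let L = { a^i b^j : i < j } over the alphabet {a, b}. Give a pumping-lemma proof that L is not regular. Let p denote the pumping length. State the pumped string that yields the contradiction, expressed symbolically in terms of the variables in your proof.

Toward a contradiction, assume L is regular with pumping length p.
Choose w = a^p b^{p+1} ∈ L, with |w| = 2p+1 ≥ p.
By the pumping lemma, w = xyz with |xy| ≤ p and y is nonempty.
The first p characters of w are a's, so xy (and hence y) consists only of a's. Write y = a^k, 1 ≤ k ≤ p.
Consider xy^2z = a^{p+k} b^{p+1}. Since k ≥ 1, the a-count p+k is at least p+1, so i < j fails; thus xy^2z ∉ L.
This is a contradiction; hence L is not regular.

a^{p+k} b^{p+1}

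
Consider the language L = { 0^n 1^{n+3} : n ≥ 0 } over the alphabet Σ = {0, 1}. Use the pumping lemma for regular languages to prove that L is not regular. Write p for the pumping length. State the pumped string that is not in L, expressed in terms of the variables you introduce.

Assume L is regular. Let p be the pumping length given by the pumping lemma.
Let w = 0^p 1^{p+3} ∈ L; note |w| = 2p+3 ≥ p.
Write w = xyz as guaranteed by the lemma, with |xy| ≤ p and y is nonempty.
The first p characters of w are 0's, so xy (and hence y) consists only of 0's. Write y = 0^k, 1 ≤ k ≤ p.
Pump with i = 2: xy^2z = 0^{p+k} 1^{p+3}. For this to lie in L we would need p+3 = (p+k)+3, which forces k = 0. But k ≥ 1, so xy^2z ∉ L.
This contradicts the pumping lemma, so L is not regular.

0^{p+k} 1^{p+3}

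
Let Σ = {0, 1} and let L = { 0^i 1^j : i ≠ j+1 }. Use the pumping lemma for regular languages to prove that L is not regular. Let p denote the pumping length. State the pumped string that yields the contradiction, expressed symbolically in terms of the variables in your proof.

0^{p+p!} 1^{p+p!-1}

Suppose for contradiction that L is regular, and let p be the pumping length.
Choose w = 0^p 1^{p+p!-1}. Since p ≠ (p+p!-1)+1 = p+p!, w ∈ L; and |w| ≥ p.
Write w = xyz as guaranteed by the lemma, with |xy| ≤ p and y is nonempty.
The first p characters of w are 0's, so xy (and hence y) consists only of 0's. Write y = 0^k, 1 ≤ k ≤ p.
Since 1 ≤ k ≤ p, k divides p!; set t = 1 + p!/k. Then xy^t z has p + (p!/k)·k = p + p! copies of 0. Now the 0-count is p+p! and (1-count)+1 = (p+p!-1)+1 = p+p!, so i ≠ j+1 fails. So xy^t z = 0^{p+p!} 1^{p+p!-1} ∉ L.
This is a contradiction; hence L is not regular.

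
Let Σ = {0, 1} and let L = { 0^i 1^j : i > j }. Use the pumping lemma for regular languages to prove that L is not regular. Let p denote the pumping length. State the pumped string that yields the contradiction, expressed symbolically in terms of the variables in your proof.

0^{p+1-k} 1^p

Toward a contradiction, assume L is regular with pumping length p.
Choose w = 0^{p+1} 1^p ∈ L, with |w| = 2p+1 ≥ p.
The pumping lemma gives a decomposition w = xyz where |xy| ≤ p and |y| > 0.
Because |xy| ≤ p and w begins with p copies of 0, we have y = 0^k with 1 ≤ k ≤ p.
Consider xy^0z = xz = 0^{p+1-k} 1^p. Since k ≥ 1, the 0-count p+1-k is at most p, so i > j fails; thus xz ∉ L.
Contradiction. Therefore L is not regular.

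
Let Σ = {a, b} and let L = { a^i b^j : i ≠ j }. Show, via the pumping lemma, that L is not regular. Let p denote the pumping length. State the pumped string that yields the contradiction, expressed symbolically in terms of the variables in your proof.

a^{p+p!} b^{p+p!}

Assume L is regular. Let p be the pumping length given by the pumping lemma.
Choose w = a^p b^{p+p!}. Since p ≠ p+p!, w ∈ L; and |w| ≥ p.
The pumping lemma gives a decomposition w = xyz where |xy| ≤ p and |y| ≥ 1.
The first p characters of w are a's, so xy (and hence y) consists only of a's. Write y = a^k, 1 ≤ k ≤ p.
Since 1 ≤ k ≤ p, k divides p!; set t = 1 + p!/k. Then xy^t z has p + (p!/k)·k = p + p! copies of a. Now the a-count equals the b-count, so i ≠ j fails. So xy^t z = a^{p+p!} b^{p+p!} ∉ L.
This is a contradiction; hence L is not regular.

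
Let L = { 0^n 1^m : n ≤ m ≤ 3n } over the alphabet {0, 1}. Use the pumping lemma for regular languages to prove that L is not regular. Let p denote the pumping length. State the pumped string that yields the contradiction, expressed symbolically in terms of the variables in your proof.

Toward a contradiction, assume L is regular with pumping length p.
Take w = 0^p 1^p ∈ L (since p ≤ p ≤ 3p), with |w| = 2p ≥ p.
Write w = xyz as guaranteed by the lemma, with |xy| ≤ p and |y| > 0.
The first p characters of w are 0's, so xy (and hence y) consists only of 0's. Write y = 0^k, 1 ≤ k ≤ p.
Pump with i = 2: xy^2z = 0^{p+k} 1^p. Now n = p+k > p = m, so the condition n ≤ m fails. Thus xy^2z ∉ L.
Contradiction. Therefore L is not regular.

0^{p+k} 1^p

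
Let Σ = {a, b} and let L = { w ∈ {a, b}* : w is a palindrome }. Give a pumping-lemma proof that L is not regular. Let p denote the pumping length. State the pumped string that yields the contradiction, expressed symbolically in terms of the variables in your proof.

a^{p+k} b a^p

Assume L is regular. Let p be the pumping length given by the pumping lemma.
Take w = a^p b a^p, a palindrome of length 2p+1 ≥ p.
The pumping lemma gives a decomposition w = xyz where |xy| ≤ p and y is nonempty.
Since the first p symbols of w are all a's and |xy| ≤ p, y lies entirely in the leading a-block: y = a^k for some k with 1 ≤ k ≤ p.
Pump with i = 2: xy^2z = a^{p+k} b a^p. Its reverse is a^p b a^{p+k}, which differs from xy^2z since k ≥ 1. So xy^2z is not a palindrome and xy^2z ∉ L.
This contradicts the pumping lemma, so L is not regular.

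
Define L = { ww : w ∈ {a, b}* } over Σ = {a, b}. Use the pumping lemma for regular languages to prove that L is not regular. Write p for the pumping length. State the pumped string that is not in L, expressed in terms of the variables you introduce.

a^{p+k} b^p a^p b^p

Suppose for contradiction that L is regular, and let p be the pumping length.
Take w = a^p b^p a^p b^p = uu where u = a^pb^p; then w ∈ L and |w| = 4p ≥ p.
Write w = xyz as guaranteed by the lemma, with |xy| ≤ p and y is nonempty.
Since the first p symbols of w are all a's and |xy| ≤ p, y lies entirely in the leading a-block: y = a^k for some k with 1 ≤ k ≤ p.
Pump with i = 2: xy^2z = a^{p+k} b^p a^p b^p, of length 4p+k. Suppose this equals vv. The string starts with a and ends with b, so v does too; thus the boundary between the two copies of v is a b→a transition. There is exactly one such transition, at position 2p+k, so |v| = 2p+k and |vv| = 4p+2k ≠ 4p+k since k ≥ 1. So xy^2z ∉ L.
This contradicts the pumping lemma, so L is not regular.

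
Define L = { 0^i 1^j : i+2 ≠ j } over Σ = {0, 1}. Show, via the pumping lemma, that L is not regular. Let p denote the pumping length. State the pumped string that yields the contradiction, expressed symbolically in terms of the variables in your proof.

Assume L is regular; let p be its pumping constant.
Choose w = 0^p 1^{p+p!+2}. Since p ≠ (p+p!+2)-2 = p+p!, w ∈ L; and |w| ≥ p.
Write w = xyz as guaranteed by the lemma, with |xy| ≤ p and |y| ≥ 1.
Because |xy| ≤ p and w begins with p copies of 0, we have y = 0^k with 1 ≤ k ≤ p.
Since 1 ≤ k ≤ p, k divides p!; set t = 1 + p!/k. Then xy^t z has p + (p!/k)·k = p + p! copies of 0. Now the 0-count is p+p! and (1-count)-2 = (p+p!+2)-2 = p+p!, so i+2 ≠ j fails. So xy^t z = 0^{p+p!} 1^{p+p!+2} ∉ L.
This is a contradiction; hence L is not regular.

0^{p+p!} 1^{p+p!+2}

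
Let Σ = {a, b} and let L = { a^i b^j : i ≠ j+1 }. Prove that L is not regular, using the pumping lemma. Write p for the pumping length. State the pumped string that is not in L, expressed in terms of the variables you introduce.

a^{p+p!} b^{p+p!-1}

Suppose for contradiction that L is regular, and let p be the pumping length.
Choose w = a^p b^{p+p!-1}. Since p ≠ (p+p!-1)+1 = p+p!, w ∈ L; and |w| ≥ p.
Write w = xyz as guaranteed by the lemma, with |xy| ≤ p and |y| ≥ 1.
Since the first p symbols of w are all a's and |xy| ≤ p, y lies entirely in the leading a-block: y = a^k for some k with 1 ≤ k ≤ p.
Since 1 ≤ k ≤ p, k divides p!; set t = 1 + p!/k. Then xy^t z has p + (p!/k)·k = p + p! copies of a. Now the a-count is p+p! and (b-count)+1 = (p+p!-1)+1 = p+p!, so i ≠ j+1 fails. So xy^t z = a^{p+p!} b^{p+p!-1} ∉ L.
This contradicts the pumping lemma, so L is not regular.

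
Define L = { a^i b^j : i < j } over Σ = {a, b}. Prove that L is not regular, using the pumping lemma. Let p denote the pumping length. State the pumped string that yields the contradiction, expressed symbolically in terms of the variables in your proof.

a^{p+k} b^{p+1}

Toward a contradiction, assume L is regular with pumping length p.
Choose w = a^p b^{p+1} ∈ L, with |w| = 2p+1 ≥ p.
The pumping lemma gives a decomposition w = xyz where |xy| ≤ p and |y| > 0.
Because |xy| ≤ p and w begins with p copies of a, we have y = a^k with 1 ≤ k ≤ p.
Consider xy^2z = a^{p+k} b^{p+1}. Since k ≥ 1, the a-count p+k is at least p+1, so i < j fails; thus xy^2z ∉ L.
Contradiction. Therefore L is not regular.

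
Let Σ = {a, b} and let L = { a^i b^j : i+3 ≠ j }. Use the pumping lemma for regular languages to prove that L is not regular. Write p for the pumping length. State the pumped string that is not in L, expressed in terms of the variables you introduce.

Assume L is regular; let p be its pumping constant.
Choose w = a^p b^{p+p!+3}. Since p ≠ (p+p!+3)-3 = p+p!, w ∈ L; and |w| ≥ p.
Write w = xyz as guaranteed by the lemma, with |xy| ≤ p and |y| ≥ 1.
The first p characters of w are a's, so xy (and hence y) consists only of a's. Write y = a^k, 1 ≤ k ≤ p.
Since 1 ≤ k ≤ p, k divides p!; set t = 1 + p!/k. Then xy^t z has p + (p!/k)·k = p + p! copies of a. Now the a-count is p+p! and (b-count)-3 = (p+p!+3)-3 = p+p!, so i+3 ≠ j fails. So xy^t z = a^{p+p!} b^{p+p!+3} ∉ L.
This contradicts the pumping lemma, so L is not regular.

a^{p+p!} b^{p+p!+3}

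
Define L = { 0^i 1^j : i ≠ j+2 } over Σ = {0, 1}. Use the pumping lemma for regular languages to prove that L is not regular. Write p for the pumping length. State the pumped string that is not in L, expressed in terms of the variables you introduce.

0^{p+p!} 1^{p+p!-2}

Assume L is regular. Let p be the pumping length given by the pumping lemma.
Choose w = 0^p 1^{p+p!-2}. Since p ≠ (p+p!-2)+2 = p+p!, w ∈ L; and |w| ≥ p.
The pumping lemma gives a decomposition w = xyz where |xy| ≤ p and y is nonempty.
Since the first p symbols of w are all 0's and |xy| ≤ p, y lies entirely in the leading 0-block: y = 0^k for some k with 1 ≤ k ≤ p.
Since 1 ≤ k ≤ p, k divides p!; set t = 1 + p!/k. Then xy^t z has p + (p!/k)·k = p + p! copies of 0. Now the 0-count is p+p! and (1-count)+2 = (p+p!-2)+2 = p+p!, so i ≠ j+2 fails. So xy^t z = 0^{p+p!} 1^{p+p!-2} ∉ L.
Contradiction. Therefore L is not regular.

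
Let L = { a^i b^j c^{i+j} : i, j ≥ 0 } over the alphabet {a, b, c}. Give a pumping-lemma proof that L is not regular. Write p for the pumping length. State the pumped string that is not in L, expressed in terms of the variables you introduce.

Suppose for contradiction that L is regular, and let p be the pumping length.
Take w = a^p b^p c^{2p} ∈ L (with i=j=p, i+j=2p), |w| = 4p ≥ p.
By the pumping lemma, w = xyz with |xy| ≤ p and |y| ≥ 1.
Because |xy| ≤ p and w begins with p copies of a, we have y = a^k with 1 ≤ k ≤ p.
Consider xy^2z = a^{p+k} b^p c^{2p}. Now the a- and b-counts sum to 2p+k, but the c-count is 2p ≠ 2p+k. So xy^2z ∉ L.
This is a contradiction; hence L is not regular.

a^{p+k} b^p c^{2p}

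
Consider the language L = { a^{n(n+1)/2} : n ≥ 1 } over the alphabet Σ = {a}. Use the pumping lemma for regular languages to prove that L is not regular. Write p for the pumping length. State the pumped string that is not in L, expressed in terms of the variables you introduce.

a^{p(p+1)/2+k}

Suppose for contradiction that L is regular, and let p be the pumping length.
Take w = a^{p(p+1)/2} ∈ L with |w| = p(p+1)/2 ≥ p.
By the pumping lemma, w = xyz with |xy| ≤ p and |y| > 0.
Then y = a^k for some k with 1 ≤ k ≤ p.
Pump with i = 2: xy^2z = a^{p(p+1)/2+k}. Since 1 ≤ k ≤ p, p(p+1)/2 < p(p+1)/2+k ≤ p(p+1)/2+p < (p+1)(p+2)/2, so p(p+1)/2+k is strictly between consecutive triangular numbers. So xy^2z ∉ L.
This contradicts the pumping lemma, so L is not regular.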